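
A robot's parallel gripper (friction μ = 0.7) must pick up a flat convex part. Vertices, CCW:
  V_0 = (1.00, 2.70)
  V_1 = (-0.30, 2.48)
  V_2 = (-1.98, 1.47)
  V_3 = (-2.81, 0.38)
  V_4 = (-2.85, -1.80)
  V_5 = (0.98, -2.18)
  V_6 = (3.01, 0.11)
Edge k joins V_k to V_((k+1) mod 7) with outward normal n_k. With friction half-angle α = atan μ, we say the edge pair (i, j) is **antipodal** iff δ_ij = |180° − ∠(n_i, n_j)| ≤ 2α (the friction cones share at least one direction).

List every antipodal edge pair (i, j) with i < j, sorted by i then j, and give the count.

α = atan 0.7 = 34.99°;  2α = 69.98°
n_0 = (-0.1669, +0.9860)
n_1 = (-0.5152, +0.8570)
n_2 = (-0.7956, +0.6058)
n_3 = (-0.9998, +0.0183)
n_4 = (-0.0987, -0.9951)
n_5 = (+0.7483, -0.6633)
n_6 = (+0.7900, +0.6131)
  (0,1): δ = 158.59°  ·
  (0,2): δ = 136.89°  ·
  (0,3): δ = 100.66°  ·
  (0,4): δ = 15.27°  ✓
  (0,5): δ = 38.84°  ✓
  (0,6): δ = 118.21°  ·
  (1,2): δ = 158.30°  ·
  (1,3): δ = 122.07°  ·
  (1,4): δ = 36.68°  ✓
  (1,5): δ = 17.43°  ✓
  (1,6): δ = 96.80°  ·
  (2,3): δ = 143.76°  ·
  (2,4): δ = 58.38°  ✓
  (2,5): δ = 4.27°  ✓
  (2,6): δ = 75.10°  ·
  (3,4): δ = 94.61°  ·
  (3,5): δ = 40.50°  ✓
  (3,6): δ = 38.86°  ✓
  (4,5): δ = 125.89°  ·
  (4,6): δ = 46.52°  ✓
  (5,6): δ = 100.63°  ·
antipodal pairs: 9

count = 9; pairs: (0,4), (0,5), (1,4), (1,5), (2,4), (2,5), (3,5), (3,6), (4,6)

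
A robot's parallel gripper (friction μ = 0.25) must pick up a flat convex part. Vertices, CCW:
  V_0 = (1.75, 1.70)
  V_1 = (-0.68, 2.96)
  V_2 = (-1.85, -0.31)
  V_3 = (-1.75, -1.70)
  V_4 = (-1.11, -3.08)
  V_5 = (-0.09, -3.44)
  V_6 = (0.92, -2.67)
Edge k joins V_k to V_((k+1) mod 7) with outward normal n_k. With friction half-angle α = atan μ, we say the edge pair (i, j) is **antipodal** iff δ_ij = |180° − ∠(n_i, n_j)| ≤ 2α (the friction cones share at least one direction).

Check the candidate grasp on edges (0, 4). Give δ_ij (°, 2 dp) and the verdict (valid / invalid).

δ = 7.97°, valid

α = atan 0.25 = 14.04°;  2α = 28.07°
edge 0: e_0 = (-2.43, +1.26);  n_0 = (+0.4603, +0.8878)
edge 4: e_4 = (+1.02, -0.36);  n_4 = (-0.3328, -0.9430)
∠(n_0, n_4) = 172.03°
δ = |180° − 172.03°| = 7.97°
7.97° ≤ 2α = 28.07°  →  valid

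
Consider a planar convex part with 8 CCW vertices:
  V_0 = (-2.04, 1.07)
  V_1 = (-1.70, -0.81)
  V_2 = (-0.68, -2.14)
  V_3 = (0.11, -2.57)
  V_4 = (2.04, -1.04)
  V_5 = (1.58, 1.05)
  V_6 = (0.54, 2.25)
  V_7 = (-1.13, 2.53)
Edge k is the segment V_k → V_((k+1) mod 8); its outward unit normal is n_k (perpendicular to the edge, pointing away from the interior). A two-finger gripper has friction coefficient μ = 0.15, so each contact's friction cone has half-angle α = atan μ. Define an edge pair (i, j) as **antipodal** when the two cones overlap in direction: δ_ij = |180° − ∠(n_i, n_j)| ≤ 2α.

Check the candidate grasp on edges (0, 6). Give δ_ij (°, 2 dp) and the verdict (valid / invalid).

α = atan 0.15 = 8.53°;  2α = 17.06°
edge 0: e_0 = (+0.34, -1.88);  n_0 = (-0.9840, -0.1780)
edge 6: e_6 = (-1.67, +0.28);  n_6 = (+0.1654, +0.9862)
∠(n_0, n_6) = 109.77°
δ = |180° − 109.77°| = 70.23°
70.23° > 2α = 17.06°  →  invalid

δ = 70.23°, invalid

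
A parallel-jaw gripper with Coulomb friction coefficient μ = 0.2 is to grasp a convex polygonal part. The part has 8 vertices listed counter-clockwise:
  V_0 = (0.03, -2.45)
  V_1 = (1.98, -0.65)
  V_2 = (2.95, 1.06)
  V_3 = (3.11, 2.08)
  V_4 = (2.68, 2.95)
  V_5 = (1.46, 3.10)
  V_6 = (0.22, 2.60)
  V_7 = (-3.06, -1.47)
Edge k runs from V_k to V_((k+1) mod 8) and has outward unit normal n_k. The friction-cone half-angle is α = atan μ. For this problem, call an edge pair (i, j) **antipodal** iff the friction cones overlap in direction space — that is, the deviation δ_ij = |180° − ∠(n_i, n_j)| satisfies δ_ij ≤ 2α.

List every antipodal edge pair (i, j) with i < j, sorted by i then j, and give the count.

α = atan 0.2 = 11.31°;  2α = 22.62°
n_0 = (+0.6783, -0.7348)
n_1 = (+0.8698, -0.4934)
n_2 = (+0.9879, -0.1550)
n_3 = (+0.8965, +0.4431)
n_4 = (+0.1220, +0.9925)
n_5 = (-0.3740, +0.9274)
n_6 = (-0.7786, +0.6275)
n_7 = (-0.3023, -0.9532)
  (0,1): δ = 162.27°  ·
  (0,2): δ = 141.62°  ·
  (0,3): δ = 106.41°  ·
  (0,4): δ = 49.72°  ·
  (0,5): δ = 20.75°  ✓
  (0,6): δ = 8.43°  ✓
  (0,7): δ = 119.69°  ·
  (1,2): δ = 159.35°  ·
  (1,3): δ = 124.13°  ·
  (1,4): δ = 67.45°  ·
  (1,5): δ = 38.48°  ·
  (1,6): δ = 9.30°  ✓
  (1,7): δ = 101.97°  ·
  (2,3): δ = 144.78°  ·
  (2,4): δ = 88.09°  ·
  (2,5): δ = 59.12°  ·
  (2,6): δ = 29.95°  ·
  (2,7): δ = 81.32°  ·
  (3,4): δ = 123.31°  ·
  (3,5): δ = 94.34°  ·
  (3,6): δ = 65.17°  ·
  (3,7): δ = 46.10°  ·
  (4,5): δ = 151.03°  ·
  (4,6): δ = 121.86°  ·
  (4,7): δ = 10.59°  ✓
  (5,6): δ = 150.83°  ·
  (5,7): δ = 39.56°  ·
  (6,7): δ = 68.73°  ·
antipodal pairs: 4

count = 4; pairs: (0,5), (0,6), (1,6), (4,7)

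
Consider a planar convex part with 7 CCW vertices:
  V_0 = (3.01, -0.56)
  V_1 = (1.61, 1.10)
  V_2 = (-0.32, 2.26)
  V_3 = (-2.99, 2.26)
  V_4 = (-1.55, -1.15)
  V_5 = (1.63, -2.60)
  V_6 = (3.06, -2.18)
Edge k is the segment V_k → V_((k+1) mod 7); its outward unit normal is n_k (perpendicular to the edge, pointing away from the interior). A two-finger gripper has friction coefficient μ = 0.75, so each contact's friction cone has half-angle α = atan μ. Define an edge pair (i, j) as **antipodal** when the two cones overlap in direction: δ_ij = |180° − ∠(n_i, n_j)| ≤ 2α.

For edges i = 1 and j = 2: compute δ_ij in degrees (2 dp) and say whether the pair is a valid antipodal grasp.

α = atan 0.75 = 36.87°;  2α = 73.74°
edge 1: e_1 = (-1.93, +1.16);  n_1 = (+0.5151, +0.8571)
edge 2: e_2 = (-2.67, +0.00);  n_2 = (+0.0000, +1.0000)
∠(n_1, n_2) = 31.01°
δ = |180° − 31.01°| = 148.99°
148.99° > 2α = 73.74°  →  invalid

δ = 148.99°, invalid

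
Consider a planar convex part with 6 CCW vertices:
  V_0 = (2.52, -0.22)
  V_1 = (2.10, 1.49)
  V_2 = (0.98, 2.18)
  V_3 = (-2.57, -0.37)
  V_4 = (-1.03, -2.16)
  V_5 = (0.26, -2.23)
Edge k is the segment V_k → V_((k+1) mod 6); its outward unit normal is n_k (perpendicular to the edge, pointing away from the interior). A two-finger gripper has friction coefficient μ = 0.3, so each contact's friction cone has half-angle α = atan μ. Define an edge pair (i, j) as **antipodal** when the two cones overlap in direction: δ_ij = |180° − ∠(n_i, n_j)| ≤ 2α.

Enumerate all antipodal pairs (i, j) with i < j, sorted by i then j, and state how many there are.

count = 4; pairs: (0,3), (1,3), (1,4), (2,5)

α = atan 0.3 = 16.70°;  2α = 33.40°
n_0 = (+0.9711, +0.2385)
n_1 = (+0.5245, +0.8514)
n_2 = (-0.5834, +0.8122)
n_3 = (-0.7581, -0.6522)
n_4 = (-0.0542, -0.9985)
n_5 = (+0.6646, -0.7472)
  (0,1): δ = 135.44°  ·
  (0,2): δ = 68.11°  ·
  (0,3): δ = 26.91°  ✓
  (0,4): δ = 73.09°  ·
  (0,5): δ = 117.85°  ·
  (1,2): δ = 112.67°  ·
  (1,3): δ = 17.66°  ✓
  (1,4): δ = 28.53°  ✓
  (1,5): δ = 73.29°  ·
  (2,3): δ = 84.98°  ·
  (2,4): δ = 38.80°  ·
  (2,5): δ = 5.96°  ✓
  (3,4): δ = 133.81°  ·
  (3,5): δ = 89.06°  ·
  (4,5): δ = 135.24°  ·
antipodal pairs: 4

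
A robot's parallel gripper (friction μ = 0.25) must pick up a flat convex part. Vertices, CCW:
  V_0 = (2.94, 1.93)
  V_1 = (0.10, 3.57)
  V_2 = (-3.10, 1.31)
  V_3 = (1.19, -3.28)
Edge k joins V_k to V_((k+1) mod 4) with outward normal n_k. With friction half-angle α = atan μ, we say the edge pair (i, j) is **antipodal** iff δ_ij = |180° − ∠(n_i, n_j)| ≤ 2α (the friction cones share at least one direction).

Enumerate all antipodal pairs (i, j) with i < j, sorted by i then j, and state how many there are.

count = 1; pairs: (0,2)

α = atan 0.25 = 14.04°;  2α = 28.07°
n_0 = (+0.5001, +0.8660)
n_1 = (-0.5769, +0.8168)
n_2 = (-0.7306, -0.6828)
n_3 = (+0.9480, -0.3184)
  (0,1): δ = 114.76°  ·
  (0,2): δ = 16.93°  ✓
  (0,3): δ = 101.44°  ·
  (1,2): δ = 82.17°  ·
  (1,3): δ = 36.20°  ·
  (2,3): δ = 61.63°  ·
antipodal pairs: 1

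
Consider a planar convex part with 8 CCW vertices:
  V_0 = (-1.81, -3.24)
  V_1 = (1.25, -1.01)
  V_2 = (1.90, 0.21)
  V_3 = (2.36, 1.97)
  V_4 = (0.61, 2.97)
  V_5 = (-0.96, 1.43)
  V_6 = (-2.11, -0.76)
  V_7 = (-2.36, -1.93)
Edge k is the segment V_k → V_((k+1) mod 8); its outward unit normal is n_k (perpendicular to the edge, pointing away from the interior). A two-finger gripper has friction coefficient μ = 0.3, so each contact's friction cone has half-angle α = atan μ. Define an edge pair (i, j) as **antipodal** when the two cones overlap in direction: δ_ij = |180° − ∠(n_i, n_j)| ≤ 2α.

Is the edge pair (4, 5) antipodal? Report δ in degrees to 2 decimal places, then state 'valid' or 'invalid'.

δ = 162.15°, invalid

α = atan 0.3 = 16.70°;  2α = 33.40°
edge 4: e_4 = (-1.57, -1.54);  n_4 = (-0.7003, +0.7139)
edge 5: e_5 = (-1.15, -2.19);  n_5 = (-0.8854, +0.4649)
∠(n_4, n_5) = 17.85°
δ = |180° − 17.85°| = 162.15°
162.15° > 2α = 33.40°  →  invalid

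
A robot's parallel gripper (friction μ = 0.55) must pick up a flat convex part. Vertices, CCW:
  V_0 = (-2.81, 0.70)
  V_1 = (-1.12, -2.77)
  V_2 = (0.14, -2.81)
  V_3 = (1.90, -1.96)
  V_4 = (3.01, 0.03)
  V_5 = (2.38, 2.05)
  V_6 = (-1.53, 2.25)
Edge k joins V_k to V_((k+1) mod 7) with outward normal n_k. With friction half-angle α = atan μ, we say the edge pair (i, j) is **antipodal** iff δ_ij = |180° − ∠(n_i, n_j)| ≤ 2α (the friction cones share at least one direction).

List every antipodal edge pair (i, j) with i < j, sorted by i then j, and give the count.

count = 8; pairs: (0,3), (0,4), (1,5), (1,6), (2,5), (2,6), (3,6), (4,6)

α = atan 0.55 = 28.81°;  2α = 57.62°
n_0 = (-0.8990, -0.4379)
n_1 = (-0.0317, -0.9995)
n_2 = (+0.4349, -0.9005)
n_3 = (+0.8733, -0.4871)
n_4 = (+0.9546, +0.2977)
n_5 = (+0.0511, +0.9987)
n_6 = (-0.7711, +0.6368)
  (0,1): δ = 117.79°  ·
  (0,2): δ = 90.19°  ·
  (0,3): δ = 55.12°  ✓
  (0,4): δ = 8.65°  ✓
  (0,5): δ = 61.10°  ·
  (0,6): δ = 114.48°  ·
  (1,2): δ = 152.40°  ·
  (1,3): δ = 117.33°  ·
  (1,4): δ = 70.86°  ·
  (1,5): δ = 1.11°  ✓
  (1,6): δ = 52.27°  ✓
  (2,3): δ = 144.93°  ·
  (2,4): δ = 98.46°  ·
  (2,5): δ = 28.71°  ✓
  (2,6): δ = 24.67°  ✓
  (3,4): δ = 133.53°  ·
  (3,5): δ = 63.78°  ·
  (3,6): δ = 10.40°  ✓
  (4,5): δ = 110.25°  ·
  (4,6): δ = 56.87°  ✓
  (5,6): δ = 126.62°  ·
antipodal pairs: 8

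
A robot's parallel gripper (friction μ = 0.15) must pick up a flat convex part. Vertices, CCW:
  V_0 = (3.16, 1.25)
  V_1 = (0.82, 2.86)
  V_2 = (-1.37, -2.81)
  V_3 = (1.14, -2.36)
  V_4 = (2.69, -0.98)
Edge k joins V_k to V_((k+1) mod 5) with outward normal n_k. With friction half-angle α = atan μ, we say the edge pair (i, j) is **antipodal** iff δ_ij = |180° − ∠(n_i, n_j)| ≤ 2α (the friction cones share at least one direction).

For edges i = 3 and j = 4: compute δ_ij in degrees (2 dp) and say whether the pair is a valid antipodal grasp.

δ = 143.58°, invalid

α = atan 0.15 = 8.53°;  2α = 17.06°
edge 3: e_3 = (+1.55, +1.38);  n_3 = (+0.6650, -0.7469)
edge 4: e_4 = (+0.47, +2.23);  n_4 = (+0.9785, -0.2062)
∠(n_3, n_4) = 36.42°
δ = |180° − 36.42°| = 143.58°
143.58° > 2α = 17.06°  →  invalid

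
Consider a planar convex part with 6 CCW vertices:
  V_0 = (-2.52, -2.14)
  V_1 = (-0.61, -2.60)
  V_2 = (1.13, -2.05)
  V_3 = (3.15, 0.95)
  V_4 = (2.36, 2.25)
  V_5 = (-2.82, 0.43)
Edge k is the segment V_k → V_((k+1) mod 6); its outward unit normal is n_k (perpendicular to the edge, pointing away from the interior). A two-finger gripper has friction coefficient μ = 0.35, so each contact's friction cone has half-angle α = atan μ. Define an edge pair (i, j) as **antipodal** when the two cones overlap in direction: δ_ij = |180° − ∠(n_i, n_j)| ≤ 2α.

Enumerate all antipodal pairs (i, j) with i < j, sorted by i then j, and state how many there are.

count = 4; pairs: (0,4), (1,4), (2,4), (3,5)

α = atan 0.35 = 19.29°;  2α = 38.58°
n_0 = (-0.2341, -0.9722)
n_1 = (+0.3014, -0.9535)
n_2 = (+0.8295, -0.5585)
n_3 = (+0.8546, +0.5193)
n_4 = (-0.3315, +0.9435)
n_5 = (-0.9933, -0.1159)
  (0,1): δ = 148.92°  ·
  (0,2): δ = 110.41°  ·
  (0,3): δ = 45.17°  ·
  (0,4): δ = 32.90°  ✓
  (0,5): δ = 110.20°  ·
  (1,2): δ = 141.50°  ·
  (1,3): δ = 76.25°  ·
  (1,4): δ = 1.82°  ✓
  (1,5): δ = 79.12°  ·
  (2,3): δ = 114.76°  ·
  (2,4): δ = 36.69°  ✓
  (2,5): δ = 40.61°  ·
  (3,4): δ = 101.93°  ·
  (3,5): δ = 24.63°  ✓
  (4,5): δ = 102.70°  ·
antipodal pairs: 4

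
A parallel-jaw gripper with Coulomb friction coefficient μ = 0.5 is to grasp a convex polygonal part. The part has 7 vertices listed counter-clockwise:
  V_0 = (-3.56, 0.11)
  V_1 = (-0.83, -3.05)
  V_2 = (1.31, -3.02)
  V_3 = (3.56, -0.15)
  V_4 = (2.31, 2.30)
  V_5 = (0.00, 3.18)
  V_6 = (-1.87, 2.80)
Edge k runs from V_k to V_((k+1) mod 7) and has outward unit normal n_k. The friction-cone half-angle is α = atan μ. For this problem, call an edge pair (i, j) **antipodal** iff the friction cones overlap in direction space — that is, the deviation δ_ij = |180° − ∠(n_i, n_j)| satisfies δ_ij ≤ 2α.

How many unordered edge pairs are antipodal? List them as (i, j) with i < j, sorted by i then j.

α = atan 0.5 = 26.57°;  2α = 53.13°
n_0 = (-0.7567, -0.6537)
n_1 = (+0.0140, -0.9999)
n_2 = (+0.7870, -0.6170)
n_3 = (+0.8908, +0.4545)
n_4 = (+0.3560, +0.9345)
n_5 = (-0.1991, +0.9800)
n_6 = (-0.8468, +0.5320)
  (0,1): δ = 130.02°  ·
  (0,2): δ = 78.92°  ·
  (0,3): δ = 13.79°  ✓
  (0,4): δ = 28.32°  ✓
  (0,5): δ = 60.66°  ·
  (0,6): δ = 107.04°  ·
  (1,2): δ = 128.90°  ·
  (1,3): δ = 63.77°  ·
  (1,4): δ = 21.66°  ✓
  (1,5): δ = 10.68°  ✓
  (1,6): δ = 57.06°  ·
  (2,3): δ = 114.87°  ·
  (2,4): δ = 72.76°  ·
  (2,5): δ = 40.42°  ✓
  (2,6): δ = 5.96°  ✓
  (3,4): δ = 137.89°  ·
  (3,5): δ = 105.54°  ·
  (3,6): δ = 59.17°  ·
  (4,5): δ = 147.66°  ·
  (4,6): δ = 101.28°  ·
  (5,6): δ = 133.63°  ·
antipodal pairs: 6

count = 6; pairs: (0,3), (0,4), (1,4), (1,5), (2,5), (2,6)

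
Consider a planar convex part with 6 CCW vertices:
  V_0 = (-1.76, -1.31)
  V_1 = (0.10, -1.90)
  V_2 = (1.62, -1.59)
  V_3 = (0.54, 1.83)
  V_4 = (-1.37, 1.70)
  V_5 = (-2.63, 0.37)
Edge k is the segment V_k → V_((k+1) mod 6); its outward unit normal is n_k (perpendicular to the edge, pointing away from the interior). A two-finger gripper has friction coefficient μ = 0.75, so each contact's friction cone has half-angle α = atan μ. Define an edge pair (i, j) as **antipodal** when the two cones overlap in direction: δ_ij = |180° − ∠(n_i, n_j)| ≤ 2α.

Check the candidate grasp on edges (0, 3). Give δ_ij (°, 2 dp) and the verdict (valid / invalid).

α = atan 0.75 = 36.87°;  2α = 73.74°
edge 0: e_0 = (+1.86, -0.59);  n_0 = (-0.3024, -0.9532)
edge 3: e_3 = (-1.91, -0.13);  n_3 = (-0.0679, +0.9977)
∠(n_0, n_3) = 158.51°
δ = |180° − 158.51°| = 21.49°
21.49° ≤ 2α = 73.74°  →  valid

δ = 21.49°, valid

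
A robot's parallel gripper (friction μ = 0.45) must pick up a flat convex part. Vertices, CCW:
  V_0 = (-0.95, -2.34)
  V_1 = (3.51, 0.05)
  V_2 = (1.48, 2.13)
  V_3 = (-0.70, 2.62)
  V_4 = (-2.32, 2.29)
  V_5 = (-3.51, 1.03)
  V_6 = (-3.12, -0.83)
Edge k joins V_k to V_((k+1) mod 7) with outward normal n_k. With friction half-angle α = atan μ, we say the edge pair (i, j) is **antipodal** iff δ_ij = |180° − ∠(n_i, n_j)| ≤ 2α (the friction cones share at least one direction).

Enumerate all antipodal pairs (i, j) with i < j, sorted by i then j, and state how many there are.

count = 7; pairs: (0,2), (0,3), (0,4), (1,5), (1,6), (2,6), (3,6)

α = atan 0.45 = 24.23°;  2α = 48.46°
n_0 = (+0.4723, -0.8814)
n_1 = (+0.7157, +0.6985)
n_2 = (+0.2193, +0.9757)
n_3 = (-0.1996, +0.9799)
n_4 = (-0.7270, +0.6866)
n_5 = (-0.9787, -0.2052)
n_6 = (-0.5712, -0.8208)
  (0,1): δ = 73.88°  ·
  (0,2): δ = 40.85°  ✓
  (0,3): δ = 16.67°  ✓
  (0,4): δ = 18.45°  ✓
  (0,5): δ = 73.66°  ·
  (0,6): δ = 116.98°  ·
  (1,2): δ = 146.97°  ·
  (1,3): δ = 122.79°  ·
  (1,4): δ = 87.67°  ·
  (1,5): δ = 32.46°  ✓
  (1,6): δ = 10.86°  ✓
  (2,3): δ = 155.82°  ·
  (2,4): δ = 120.70°  ·
  (2,5): δ = 65.49°  ·
  (2,6): δ = 22.16°  ✓
  (3,4): δ = 144.88°  ·
  (3,5): δ = 89.67°  ·
  (3,6): δ = 46.35°  ✓
  (4,5): δ = 124.79°  ·
  (4,6): δ = 81.47°  ·
  (5,6): δ = 136.67°  ·
antipodal pairs: 7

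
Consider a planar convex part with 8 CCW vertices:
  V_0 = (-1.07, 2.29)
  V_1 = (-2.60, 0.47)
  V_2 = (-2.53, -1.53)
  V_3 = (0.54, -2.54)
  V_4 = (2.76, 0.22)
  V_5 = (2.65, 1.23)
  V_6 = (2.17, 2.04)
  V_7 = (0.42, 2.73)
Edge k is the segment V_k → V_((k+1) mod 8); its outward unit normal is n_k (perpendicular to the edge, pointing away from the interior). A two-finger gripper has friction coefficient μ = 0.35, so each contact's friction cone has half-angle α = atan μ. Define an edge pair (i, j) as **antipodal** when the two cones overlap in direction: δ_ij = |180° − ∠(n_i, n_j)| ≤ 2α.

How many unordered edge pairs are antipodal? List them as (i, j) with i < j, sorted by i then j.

count = 6; pairs: (0,3), (1,4), (1,5), (2,6), (2,7), (3,7)

α = atan 0.35 = 19.29°;  2α = 38.58°
n_0 = (-0.7655, +0.6435)
n_1 = (-0.9994, -0.0350)
n_2 = (-0.3125, -0.9499)
n_3 = (+0.7792, -0.6268)
n_4 = (+0.9941, +0.1083)
n_5 = (+0.8603, +0.5098)
n_6 = (+0.3668, +0.9303)
n_7 = (-0.2832, +0.9591)
  (0,1): δ = 137.94°  ·
  (0,2): δ = 68.16°  ·
  (0,3): δ = 1.24°  ✓
  (0,4): δ = 46.27°  ·
  (0,5): δ = 70.70°  ·
  (0,6): δ = 108.53°  ·
  (0,7): δ = 146.50°  ·
  (1,2): δ = 110.22°  ·
  (1,3): δ = 40.82°  ·
  (1,4): δ = 4.21°  ✓
  (1,5): δ = 28.65°  ✓
  (1,6): δ = 66.48°  ·
  (1,7): δ = 104.45°  ·
  (2,3): δ = 110.60°  ·
  (2,4): δ = 65.57°  ·
  (2,5): δ = 41.14°  ·
  (2,6): δ = 3.31°  ✓
  (2,7): δ = 34.66°  ✓
  (3,4): δ = 134.97°  ·
  (3,5): δ = 110.54°  ·
  (3,6): δ = 72.71°  ·
  (3,7): δ = 34.74°  ✓
  (4,5): δ = 155.56°  ·
  (4,6): δ = 117.73°  ·
  (4,7): δ = 79.76°  ·
  (5,6): δ = 142.17°  ·
  (5,7): δ = 104.20°  ·
  (6,7): δ = 142.03°  ·
antipodal pairs: 6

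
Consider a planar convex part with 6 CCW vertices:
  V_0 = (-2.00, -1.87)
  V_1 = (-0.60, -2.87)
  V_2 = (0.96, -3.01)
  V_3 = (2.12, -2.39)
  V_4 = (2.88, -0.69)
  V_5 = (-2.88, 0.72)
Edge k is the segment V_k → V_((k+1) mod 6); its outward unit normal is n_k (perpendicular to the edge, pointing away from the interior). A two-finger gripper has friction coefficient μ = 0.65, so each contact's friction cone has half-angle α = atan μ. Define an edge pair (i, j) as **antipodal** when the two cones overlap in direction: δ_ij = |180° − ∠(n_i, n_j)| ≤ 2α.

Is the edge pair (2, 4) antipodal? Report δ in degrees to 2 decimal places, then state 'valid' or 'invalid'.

α = atan 0.65 = 33.02°;  2α = 66.05°
edge 2: e_2 = (+1.16, +0.62);  n_2 = (+0.4714, -0.8819)
edge 4: e_4 = (-5.76, +1.41);  n_4 = (+0.2378, +0.9713)
∠(n_2, n_4) = 138.12°
δ = |180° − 138.12°| = 41.88°
41.88° ≤ 2α = 66.05°  →  valid

δ = 41.88°, valid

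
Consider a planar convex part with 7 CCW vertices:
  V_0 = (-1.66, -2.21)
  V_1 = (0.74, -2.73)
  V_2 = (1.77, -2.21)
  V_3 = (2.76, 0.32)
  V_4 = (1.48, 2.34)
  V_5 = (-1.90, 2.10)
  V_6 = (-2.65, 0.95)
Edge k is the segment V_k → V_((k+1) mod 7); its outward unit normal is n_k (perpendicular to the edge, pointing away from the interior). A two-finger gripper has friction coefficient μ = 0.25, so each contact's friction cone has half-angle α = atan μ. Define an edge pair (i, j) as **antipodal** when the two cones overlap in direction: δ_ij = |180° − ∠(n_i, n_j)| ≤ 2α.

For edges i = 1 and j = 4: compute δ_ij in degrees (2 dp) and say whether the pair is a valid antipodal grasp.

α = atan 0.25 = 14.04°;  2α = 28.07°
edge 1: e_1 = (+1.03, +0.52);  n_1 = (+0.4507, -0.8927)
edge 4: e_4 = (-3.38, -0.24);  n_4 = (-0.0708, +0.9975)
∠(n_1, n_4) = 157.27°
δ = |180° − 157.27°| = 22.73°
22.73° ≤ 2α = 28.07°  →  valid

δ = 22.73°, valid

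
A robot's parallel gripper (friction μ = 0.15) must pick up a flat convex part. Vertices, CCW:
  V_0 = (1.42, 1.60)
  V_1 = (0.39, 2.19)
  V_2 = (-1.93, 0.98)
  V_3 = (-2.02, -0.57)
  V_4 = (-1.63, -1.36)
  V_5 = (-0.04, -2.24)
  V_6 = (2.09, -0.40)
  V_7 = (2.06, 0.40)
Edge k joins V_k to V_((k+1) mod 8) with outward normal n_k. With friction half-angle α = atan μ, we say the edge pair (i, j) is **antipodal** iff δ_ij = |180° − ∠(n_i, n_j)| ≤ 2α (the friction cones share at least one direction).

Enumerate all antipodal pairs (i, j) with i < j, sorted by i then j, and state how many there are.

count = 4; pairs: (0,4), (1,5), (2,6), (3,7)

α = atan 0.15 = 8.53°;  2α = 17.06°
n_0 = (+0.4970, +0.8677)
n_1 = (-0.4624, +0.8867)
n_2 = (-0.9983, +0.0580)
n_3 = (-0.8967, -0.4427)
n_4 = (-0.4842, -0.8749)
n_5 = (+0.6537, -0.7567)
n_6 = (+0.9993, +0.0375)
n_7 = (+0.8824, +0.4706)
  (0,1): δ = 122.65°  ·
  (0,2): δ = 63.52°  ·
  (0,3): δ = 33.92°  ·
  (0,4): δ = 0.84°  ✓
  (0,5): δ = 70.63°  ·
  (0,6): δ = 121.95°  ·
  (0,7): δ = 147.88°  ·
  (1,2): δ = 120.87°  ·
  (1,3): δ = 91.27°  ·
  (1,4): δ = 56.51°  ·
  (1,5): δ = 13.28°  ✓
  (1,6): δ = 64.60°  ·
  (1,7): δ = 90.53°  ·
  (2,3): δ = 150.40°  ·
  (2,4): δ = 115.64°  ·
  (2,5): δ = 45.85°  ·
  (2,6): δ = 5.47°  ✓
  (2,7): δ = 31.40°  ·
  (3,4): δ = 145.24°  ·
  (3,5): δ = 75.45°  ·
  (3,6): δ = 24.13°  ·
  (3,7): δ = 1.80°  ✓
  (4,5): δ = 110.22°  ·
  (4,6): δ = 58.89°  ·
  (4,7): δ = 32.96°  ·
  (5,6): δ = 128.67°  ·
  (5,7): δ = 102.75°  ·
  (6,7): δ = 154.08°  ·
antipodal pairs: 4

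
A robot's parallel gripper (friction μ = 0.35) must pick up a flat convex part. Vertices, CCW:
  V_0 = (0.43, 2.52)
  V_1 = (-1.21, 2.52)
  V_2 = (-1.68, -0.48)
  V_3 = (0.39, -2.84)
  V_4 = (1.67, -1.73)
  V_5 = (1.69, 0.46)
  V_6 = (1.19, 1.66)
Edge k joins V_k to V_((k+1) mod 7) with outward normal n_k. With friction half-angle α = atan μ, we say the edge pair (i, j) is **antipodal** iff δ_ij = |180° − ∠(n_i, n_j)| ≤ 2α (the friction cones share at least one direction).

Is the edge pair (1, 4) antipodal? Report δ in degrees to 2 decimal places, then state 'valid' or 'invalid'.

α = atan 0.35 = 19.29°;  2α = 38.58°
edge 1: e_1 = (-0.47, -3.00);  n_1 = (-0.9879, +0.1548)
edge 4: e_4 = (+0.02, +2.19);  n_4 = (+1.0000, -0.0091)
∠(n_1, n_4) = 171.62°
δ = |180° − 171.62°| = 8.38°
8.38° ≤ 2α = 38.58°  →  valid

δ = 8.38°, valid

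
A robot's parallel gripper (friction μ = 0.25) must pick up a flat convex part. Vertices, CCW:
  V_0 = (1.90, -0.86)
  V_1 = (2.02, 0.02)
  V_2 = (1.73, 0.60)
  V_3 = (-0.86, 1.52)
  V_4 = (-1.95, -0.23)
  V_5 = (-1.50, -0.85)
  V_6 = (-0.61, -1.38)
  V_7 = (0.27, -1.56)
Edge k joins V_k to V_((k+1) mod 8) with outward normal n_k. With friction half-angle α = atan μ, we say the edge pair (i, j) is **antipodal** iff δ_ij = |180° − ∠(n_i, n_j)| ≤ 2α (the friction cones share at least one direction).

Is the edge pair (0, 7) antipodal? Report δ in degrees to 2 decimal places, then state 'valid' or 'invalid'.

α = atan 0.25 = 14.04°;  2α = 28.07°
edge 0: e_0 = (+0.12, +0.88);  n_0 = (+0.9908, -0.1351)
edge 7: e_7 = (+1.63, +0.70);  n_7 = (+0.3946, -0.9189)
∠(n_0, n_7) = 58.99°
δ = |180° − 58.99°| = 121.01°
121.01° > 2α = 28.07°  →  invalid

δ = 121.01°, invalid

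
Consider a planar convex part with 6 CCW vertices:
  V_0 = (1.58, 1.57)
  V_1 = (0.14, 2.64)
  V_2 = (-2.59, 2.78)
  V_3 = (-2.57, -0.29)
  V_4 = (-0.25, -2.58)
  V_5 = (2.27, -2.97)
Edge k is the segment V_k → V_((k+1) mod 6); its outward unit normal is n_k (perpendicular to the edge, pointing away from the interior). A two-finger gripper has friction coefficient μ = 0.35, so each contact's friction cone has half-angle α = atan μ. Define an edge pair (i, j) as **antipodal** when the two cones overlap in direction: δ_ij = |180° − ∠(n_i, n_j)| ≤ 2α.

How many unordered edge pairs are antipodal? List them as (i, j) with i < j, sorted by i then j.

α = atan 0.35 = 19.29°;  2α = 38.58°
n_0 = (+0.5964, +0.8027)
n_1 = (+0.0512, +0.9987)
n_2 = (-1.0000, -0.0065)
n_3 = (-0.7025, -0.7117)
n_4 = (-0.1529, -0.9882)
n_5 = (+0.9886, +0.1503)
  (0,1): δ = 146.32°  ·
  (0,2): δ = 53.01°  ·
  (0,3): δ = 8.01°  ✓
  (0,4): δ = 27.82°  ✓
  (0,5): δ = 135.26°  ·
  (1,2): δ = 86.69°  ·
  (1,3): δ = 41.69°  ·
  (1,4): δ = 5.86°  ✓
  (1,5): δ = 101.58°  ·
  (2,3): δ = 135.00°  ·
  (2,4): δ = 99.17°  ·
  (2,5): δ = 8.27°  ✓
  (3,4): δ = 144.17°  ·
  (3,5): δ = 36.73°  ✓
  (4,5): δ = 72.56°  ·
antipodal pairs: 5

count = 5; pairs: (0,3), (0,4), (1,4), (2,5), (3,5)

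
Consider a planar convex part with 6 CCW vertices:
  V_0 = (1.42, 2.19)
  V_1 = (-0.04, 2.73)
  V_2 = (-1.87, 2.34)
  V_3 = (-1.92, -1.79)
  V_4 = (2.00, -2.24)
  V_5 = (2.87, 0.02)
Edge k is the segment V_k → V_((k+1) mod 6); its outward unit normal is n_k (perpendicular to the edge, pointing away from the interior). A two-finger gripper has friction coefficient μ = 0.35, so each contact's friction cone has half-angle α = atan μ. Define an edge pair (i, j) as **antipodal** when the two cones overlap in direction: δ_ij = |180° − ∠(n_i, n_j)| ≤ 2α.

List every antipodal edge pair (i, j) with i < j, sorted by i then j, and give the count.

count = 4; pairs: (0,3), (1,3), (2,4), (2,5)

α = atan 0.35 = 19.29°;  2α = 38.58°
n_0 = (+0.3469, +0.9379)
n_1 = (-0.2084, +0.9780)
n_2 = (-0.9999, +0.0121)
n_3 = (-0.1140, -0.9935)
n_4 = (+0.9332, -0.3593)
n_5 = (+0.8315, +0.5556)
  (0,1): δ = 147.67°  ·
  (0,2): δ = 70.40°  ·
  (0,3): δ = 13.75°  ✓
  (0,4): δ = 89.24°  ·
  (0,5): δ = 144.05°  ·
  (1,2): δ = 102.72°  ·
  (1,3): δ = 18.58°  ✓
  (1,4): δ = 56.91°  ·
  (1,5): δ = 111.72°  ·
  (2,3): δ = 95.86°  ·
  (2,4): δ = 20.36°  ✓
  (2,5): δ = 34.44°  ✓
  (3,4): δ = 104.51°  ·
  (3,5): δ = 49.70°  ·
  (4,5): δ = 125.19°  ·
antipodal pairs: 4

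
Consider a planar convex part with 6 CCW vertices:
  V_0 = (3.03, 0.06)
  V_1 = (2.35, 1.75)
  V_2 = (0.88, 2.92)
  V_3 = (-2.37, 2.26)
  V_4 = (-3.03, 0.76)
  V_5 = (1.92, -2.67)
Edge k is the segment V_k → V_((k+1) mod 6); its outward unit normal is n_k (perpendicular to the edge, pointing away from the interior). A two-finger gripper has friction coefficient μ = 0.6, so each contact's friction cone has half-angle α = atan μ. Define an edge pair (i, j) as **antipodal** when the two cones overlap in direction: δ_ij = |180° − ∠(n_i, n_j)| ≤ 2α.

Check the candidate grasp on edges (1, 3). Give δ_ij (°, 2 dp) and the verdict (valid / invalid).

δ = 75.23°, invalid

α = atan 0.6 = 30.96°;  2α = 61.93°
edge 1: e_1 = (-1.47, +1.17);  n_1 = (+0.6227, +0.7824)
edge 3: e_3 = (-0.66, -1.50);  n_3 = (-0.9153, +0.4027)
∠(n_1, n_3) = 104.77°
δ = |180° − 104.77°| = 75.23°
75.23° > 2α = 61.93°  →  invalid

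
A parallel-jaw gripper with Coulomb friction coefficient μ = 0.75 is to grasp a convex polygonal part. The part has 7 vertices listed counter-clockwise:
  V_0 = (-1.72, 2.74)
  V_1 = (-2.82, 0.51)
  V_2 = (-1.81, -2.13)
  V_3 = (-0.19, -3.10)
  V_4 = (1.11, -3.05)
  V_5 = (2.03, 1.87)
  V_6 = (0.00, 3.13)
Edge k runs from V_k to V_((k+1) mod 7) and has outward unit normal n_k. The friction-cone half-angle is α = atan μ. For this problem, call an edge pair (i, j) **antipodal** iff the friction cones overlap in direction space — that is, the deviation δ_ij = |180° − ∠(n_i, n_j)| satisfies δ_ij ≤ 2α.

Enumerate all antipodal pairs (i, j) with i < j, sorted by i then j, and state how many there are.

α = atan 0.75 = 36.87°;  2α = 73.74°
n_0 = (-0.8968, +0.4424)
n_1 = (-0.9340, -0.3573)
n_2 = (-0.5137, -0.8580)
n_3 = (+0.0384, -0.9993)
n_4 = (+0.9830, -0.1838)
n_5 = (+0.5274, +0.8496)
n_6 = (-0.2211, +0.9752)
  (0,1): δ = 132.81°  ·
  (0,2): δ = 94.66°  ·
  (0,3): δ = 61.54°  ✓
  (0,4): δ = 15.66°  ✓
  (0,5): δ = 84.43°  ·
  (0,6): δ = 129.03°  ·
  (1,2): δ = 141.85°  ·
  (1,3): δ = 108.73°  ·
  (1,4): δ = 31.53°  ✓
  (1,5): δ = 37.24°  ✓
  (1,6): δ = 81.84°  ·
  (2,3): δ = 146.89°  ·
  (2,4): δ = 69.68°  ✓
  (2,5): δ = 0.92°  ✓
  (2,6): δ = 43.69°  ✓
  (3,4): δ = 102.79°  ·
  (3,5): δ = 34.03°  ✓
  (3,6): δ = 10.57°  ✓
  (4,5): δ = 111.24°  ·
  (4,6): δ = 66.63°  ✓
  (5,6): δ = 135.40°  ·
antipodal pairs: 10

count = 10; pairs: (0,3), (0,4), (1,4), (1,5), (2,4), (2,5), (2,6), (3,5), (3,6), (4,6)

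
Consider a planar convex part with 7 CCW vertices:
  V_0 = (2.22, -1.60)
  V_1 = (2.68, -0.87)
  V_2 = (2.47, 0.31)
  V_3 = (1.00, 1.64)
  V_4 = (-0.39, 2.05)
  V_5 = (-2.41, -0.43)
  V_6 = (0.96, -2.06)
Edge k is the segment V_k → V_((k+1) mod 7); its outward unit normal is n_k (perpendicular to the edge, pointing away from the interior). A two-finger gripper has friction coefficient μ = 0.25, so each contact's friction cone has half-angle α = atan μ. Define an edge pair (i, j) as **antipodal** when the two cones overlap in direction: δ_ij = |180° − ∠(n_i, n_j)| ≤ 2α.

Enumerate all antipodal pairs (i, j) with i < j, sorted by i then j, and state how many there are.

α = atan 0.25 = 14.04°;  2α = 28.07°
n_0 = (+0.8460, -0.5331)
n_1 = (+0.9845, +0.1752)
n_2 = (+0.6709, +0.7415)
n_3 = (+0.2829, +0.9591)
n_4 = (-0.7753, +0.6315)
n_5 = (-0.4354, -0.9002)
n_6 = (+0.3429, -0.9394)
  (0,1): δ = 137.69°  ·
  (0,2): δ = 99.92°  ·
  (0,3): δ = 74.22°  ·
  (0,4): δ = 6.95°  ✓
  (0,5): δ = 96.40°  ·
  (0,6): δ = 142.27°  ·
  (1,2): δ = 142.23°  ·
  (1,3): δ = 116.53°  ·
  (1,4): δ = 49.25°  ·
  (1,5): δ = 54.10°  ·
  (1,6): δ = 99.97°  ·
  (2,3): δ = 154.30°  ·
  (2,4): δ = 87.03°  ·
  (2,5): δ = 16.33°  ✓
  (2,6): δ = 62.19°  ·
  (3,4): δ = 112.73°  ·
  (3,5): δ = 9.38°  ✓
  (3,6): δ = 36.49°  ·
  (4,5): δ = 76.65°  ·
  (4,6): δ = 30.78°  ·
  (5,6): δ = 134.13°  ·
antipodal pairs: 3

count = 3; pairs: (0,4), (2,5), (3,5)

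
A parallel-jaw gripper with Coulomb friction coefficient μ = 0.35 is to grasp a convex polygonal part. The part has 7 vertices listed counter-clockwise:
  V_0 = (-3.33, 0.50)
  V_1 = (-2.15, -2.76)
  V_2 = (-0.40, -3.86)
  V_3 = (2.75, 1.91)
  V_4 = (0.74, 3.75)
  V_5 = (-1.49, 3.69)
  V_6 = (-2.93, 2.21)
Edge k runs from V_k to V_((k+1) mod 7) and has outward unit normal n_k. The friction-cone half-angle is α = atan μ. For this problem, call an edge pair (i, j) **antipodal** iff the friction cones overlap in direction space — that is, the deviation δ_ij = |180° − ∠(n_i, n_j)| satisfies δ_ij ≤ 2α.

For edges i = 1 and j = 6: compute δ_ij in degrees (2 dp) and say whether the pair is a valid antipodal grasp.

α = atan 0.35 = 19.29°;  2α = 38.58°
edge 1: e_1 = (+1.75, -1.10);  n_1 = (-0.5322, -0.8466)
edge 6: e_6 = (-0.40, -1.71);  n_6 = (-0.9737, +0.2278)
∠(n_1, n_6) = 71.01°
δ = |180° − 71.01°| = 108.99°
108.99° > 2α = 38.58°  →  invalid

δ = 108.99°, invalid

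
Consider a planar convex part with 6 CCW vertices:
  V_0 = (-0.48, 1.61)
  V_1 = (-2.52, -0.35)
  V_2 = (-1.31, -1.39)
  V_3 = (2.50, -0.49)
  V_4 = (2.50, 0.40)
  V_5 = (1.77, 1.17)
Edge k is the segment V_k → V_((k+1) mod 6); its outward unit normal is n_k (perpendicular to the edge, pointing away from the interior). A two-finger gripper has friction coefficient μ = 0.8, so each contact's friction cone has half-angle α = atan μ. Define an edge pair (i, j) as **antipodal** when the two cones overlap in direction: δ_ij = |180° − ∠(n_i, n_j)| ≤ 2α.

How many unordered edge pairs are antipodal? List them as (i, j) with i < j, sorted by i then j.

α = atan 0.8 = 38.66°;  2α = 77.32°
n_0 = (-0.6928, +0.7211)
n_1 = (-0.6518, -0.7584)
n_2 = (+0.2299, -0.9732)
n_3 = (+1.0000, -0.0000)
n_4 = (+0.7257, +0.6880)
n_5 = (+0.1919, +0.9814)
  (0,1): δ = 84.53°  ·
  (0,2): δ = 30.56°  ✓
  (0,3): δ = 46.15°  ✓
  (0,4): δ = 89.62°  ·
  (0,5): δ = 125.08°  ·
  (1,2): δ = 126.03°  ·
  (1,3): δ = 49.32°  ✓
  (1,4): δ = 5.85°  ✓
  (1,5): δ = 29.61°  ✓
  (2,3): δ = 103.29°  ·
  (2,4): δ = 59.82°  ✓
  (2,5): δ = 24.36°  ✓
  (3,4): δ = 136.53°  ·
  (3,5): δ = 101.06°  ·
  (4,5): δ = 144.54°  ·
antipodal pairs: 7

count = 7; pairs: (0,2), (0,3), (1,3), (1,4), (1,5), (2,4), (2,5)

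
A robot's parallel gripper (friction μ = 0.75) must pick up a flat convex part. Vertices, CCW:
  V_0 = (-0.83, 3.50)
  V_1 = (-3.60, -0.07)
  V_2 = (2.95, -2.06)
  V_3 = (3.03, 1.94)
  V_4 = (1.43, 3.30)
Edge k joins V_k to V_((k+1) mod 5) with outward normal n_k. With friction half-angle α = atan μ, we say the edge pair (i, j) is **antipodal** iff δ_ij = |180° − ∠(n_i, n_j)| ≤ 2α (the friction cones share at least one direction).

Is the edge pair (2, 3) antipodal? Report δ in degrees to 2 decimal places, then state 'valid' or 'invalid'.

δ = 129.22°, invalid

α = atan 0.75 = 36.87°;  2α = 73.74°
edge 2: e_2 = (+0.08, +4.00);  n_2 = (+0.9998, -0.0200)
edge 3: e_3 = (-1.60, +1.36);  n_3 = (+0.6476, +0.7619)
∠(n_2, n_3) = 50.78°
δ = |180° − 50.78°| = 129.22°
129.22° > 2α = 73.74°  →  invalid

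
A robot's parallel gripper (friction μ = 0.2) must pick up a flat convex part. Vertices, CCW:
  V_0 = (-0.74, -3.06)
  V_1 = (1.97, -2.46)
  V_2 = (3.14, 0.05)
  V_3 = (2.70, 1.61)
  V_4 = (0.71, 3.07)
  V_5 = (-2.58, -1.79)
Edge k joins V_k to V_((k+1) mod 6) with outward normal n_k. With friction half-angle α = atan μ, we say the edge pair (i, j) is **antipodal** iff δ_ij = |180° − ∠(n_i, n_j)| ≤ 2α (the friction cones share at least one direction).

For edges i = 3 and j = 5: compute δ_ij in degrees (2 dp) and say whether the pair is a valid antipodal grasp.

δ = 1.65°, valid

α = atan 0.2 = 11.31°;  2α = 22.62°
edge 3: e_3 = (-1.99, +1.46);  n_3 = (+0.5915, +0.8063)
edge 5: e_5 = (+1.84, -1.27);  n_5 = (-0.5680, -0.8230)
∠(n_3, n_5) = 178.35°
δ = |180° − 178.35°| = 1.65°
1.65° ≤ 2α = 22.62°  →  valid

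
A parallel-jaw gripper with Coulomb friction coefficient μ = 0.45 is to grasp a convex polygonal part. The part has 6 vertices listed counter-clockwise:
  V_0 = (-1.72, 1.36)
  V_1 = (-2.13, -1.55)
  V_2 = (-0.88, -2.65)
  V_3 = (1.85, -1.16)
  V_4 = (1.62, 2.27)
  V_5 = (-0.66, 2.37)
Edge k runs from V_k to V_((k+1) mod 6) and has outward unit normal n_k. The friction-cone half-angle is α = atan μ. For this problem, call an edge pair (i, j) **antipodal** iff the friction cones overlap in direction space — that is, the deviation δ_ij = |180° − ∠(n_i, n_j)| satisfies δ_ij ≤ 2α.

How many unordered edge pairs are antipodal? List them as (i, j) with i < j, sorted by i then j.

α = atan 0.45 = 24.23°;  2α = 48.46°
n_0 = (-0.9902, +0.1395)
n_1 = (-0.6606, -0.7507)
n_2 = (+0.4791, -0.8778)
n_3 = (+0.9978, +0.0669)
n_4 = (+0.0438, +0.9990)
n_5 = (-0.6898, +0.7240)
  (0,1): δ = 123.33°  ·
  (0,2): δ = 53.36°  ·
  (0,3): δ = 11.86°  ✓
  (0,4): δ = 95.51°  ·
  (0,5): δ = 141.64°  ·
  (1,2): δ = 110.03°  ·
  (1,3): δ = 44.82°  ✓
  (1,4): δ = 38.84°  ✓
  (1,5): δ = 84.96°  ·
  (2,3): δ = 114.79°  ·
  (2,4): δ = 31.14°  ✓
  (2,5): δ = 14.99°  ✓
  (3,4): δ = 96.35°  ·
  (3,5): δ = 50.22°  ·
  (4,5): δ = 133.87°  ·
antipodal pairs: 5

count = 5; pairs: (0,3), (1,3), (1,4), (2,4), (2,5)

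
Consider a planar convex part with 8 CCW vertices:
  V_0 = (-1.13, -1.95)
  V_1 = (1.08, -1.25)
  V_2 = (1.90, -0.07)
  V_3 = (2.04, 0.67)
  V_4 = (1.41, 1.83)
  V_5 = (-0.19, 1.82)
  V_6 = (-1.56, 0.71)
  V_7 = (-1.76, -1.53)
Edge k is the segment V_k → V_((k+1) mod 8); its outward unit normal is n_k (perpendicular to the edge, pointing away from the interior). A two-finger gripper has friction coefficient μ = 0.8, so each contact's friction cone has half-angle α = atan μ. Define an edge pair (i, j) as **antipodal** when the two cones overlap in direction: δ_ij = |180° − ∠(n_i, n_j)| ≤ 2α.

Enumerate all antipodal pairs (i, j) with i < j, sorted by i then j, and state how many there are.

α = atan 0.8 = 38.66°;  2α = 77.32°
n_0 = (+0.3020, -0.9533)
n_1 = (+0.8212, -0.5707)
n_2 = (+0.9826, -0.1859)
n_3 = (+0.8788, +0.4773)
n_4 = (-0.0062, +1.0000)
n_5 = (-0.6295, +0.7770)
n_6 = (-0.9960, +0.0889)
n_7 = (-0.5547, -0.8321)
  (0,1): δ = 142.37°  ·
  (0,2): δ = 118.29°  ·
  (0,3): δ = 79.07°  ·
  (0,4): δ = 17.22°  ✓
  (0,5): δ = 21.44°  ✓
  (0,6): δ = 67.32°  ✓
  (0,7): δ = 128.73°  ·
  (1,2): δ = 155.92°  ·
  (1,3): δ = 116.70°  ·
  (1,4): δ = 54.85°  ✓
  (1,5): δ = 16.19°  ✓
  (1,6): δ = 29.69°  ✓
  (1,7): δ = 91.11°  ·
  (2,3): δ = 140.78°  ·
  (2,4): δ = 78.93°  ·
  (2,5): δ = 40.27°  ✓
  (2,6): δ = 5.61°  ✓
  (2,7): δ = 67.02°  ✓
  (3,4): δ = 118.15°  ·
  (3,5): δ = 79.49°  ·
  (3,6): δ = 33.61°  ✓
  (3,7): δ = 27.80°  ✓
  (4,5): δ = 141.34°  ·
  (4,6): δ = 95.46°  ·
  (4,7): δ = 34.05°  ✓
  (5,6): δ = 134.12°  ·
  (5,7): δ = 72.71°  ✓
  (6,7): δ = 118.59°  ·
antipodal pairs: 13

count = 13; pairs: (0,4), (0,5), (0,6), (1,4), (1,5), (1,6), (2,5), (2,6), (2,7), (3,6), (3,7), (4,7), (5,7)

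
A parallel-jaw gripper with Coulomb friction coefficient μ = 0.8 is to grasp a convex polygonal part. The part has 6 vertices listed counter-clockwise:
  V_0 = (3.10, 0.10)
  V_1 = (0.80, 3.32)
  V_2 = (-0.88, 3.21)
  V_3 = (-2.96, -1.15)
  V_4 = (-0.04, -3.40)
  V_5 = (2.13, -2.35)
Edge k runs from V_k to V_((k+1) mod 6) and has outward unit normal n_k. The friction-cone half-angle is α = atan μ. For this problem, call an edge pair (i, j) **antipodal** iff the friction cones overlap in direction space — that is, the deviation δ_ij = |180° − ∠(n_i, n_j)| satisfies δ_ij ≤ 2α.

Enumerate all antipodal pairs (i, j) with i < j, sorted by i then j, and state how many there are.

count = 8; pairs: (0,2), (0,3), (1,3), (1,4), (1,5), (2,4), (2,5), (3,5)

α = atan 0.8 = 38.66°;  2α = 77.32°
n_0 = (+0.8137, +0.5812)
n_1 = (-0.0653, +0.9979)
n_2 = (-0.9026, +0.4306)
n_3 = (-0.6104, -0.7921)
n_4 = (+0.4356, -0.9002)
n_5 = (+0.9298, -0.3681)
  (0,1): δ = 121.79°  ·
  (0,2): δ = 61.04°  ✓
  (0,3): δ = 16.85°  ✓
  (0,4): δ = 80.28°  ·
  (0,5): δ = 122.86°  ·
  (1,2): δ = 119.25°  ·
  (1,3): δ = 41.36°  ✓
  (1,4): δ = 22.07°  ✓
  (1,5): δ = 64.65°  ✓
  (2,3): δ = 102.11°  ·
  (2,4): δ = 38.67°  ✓
  (2,5): δ = 3.90°  ✓
  (3,4): δ = 116.56°  ·
  (3,5): δ = 73.98°  ✓
  (4,5): δ = 137.42°  ·
antipodal pairs: 8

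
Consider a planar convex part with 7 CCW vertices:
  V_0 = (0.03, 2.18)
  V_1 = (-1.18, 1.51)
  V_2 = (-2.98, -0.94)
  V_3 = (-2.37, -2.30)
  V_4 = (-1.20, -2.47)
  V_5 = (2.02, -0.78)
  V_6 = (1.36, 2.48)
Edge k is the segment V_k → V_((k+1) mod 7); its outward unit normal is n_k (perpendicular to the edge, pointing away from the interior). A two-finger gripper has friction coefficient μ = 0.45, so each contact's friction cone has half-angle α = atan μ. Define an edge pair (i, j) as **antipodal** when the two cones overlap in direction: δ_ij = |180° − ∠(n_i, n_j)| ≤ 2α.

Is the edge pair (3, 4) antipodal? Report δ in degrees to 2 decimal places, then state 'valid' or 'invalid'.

α = atan 0.45 = 24.23°;  2α = 48.46°
edge 3: e_3 = (+1.17, -0.17);  n_3 = (-0.1438, -0.9896)
edge 4: e_4 = (+3.22, +1.69);  n_4 = (+0.4647, -0.8855)
∠(n_3, n_4) = 35.96°
δ = |180° − 35.96°| = 144.04°
144.04° > 2α = 48.46°  →  invalid

δ = 144.04°, invalid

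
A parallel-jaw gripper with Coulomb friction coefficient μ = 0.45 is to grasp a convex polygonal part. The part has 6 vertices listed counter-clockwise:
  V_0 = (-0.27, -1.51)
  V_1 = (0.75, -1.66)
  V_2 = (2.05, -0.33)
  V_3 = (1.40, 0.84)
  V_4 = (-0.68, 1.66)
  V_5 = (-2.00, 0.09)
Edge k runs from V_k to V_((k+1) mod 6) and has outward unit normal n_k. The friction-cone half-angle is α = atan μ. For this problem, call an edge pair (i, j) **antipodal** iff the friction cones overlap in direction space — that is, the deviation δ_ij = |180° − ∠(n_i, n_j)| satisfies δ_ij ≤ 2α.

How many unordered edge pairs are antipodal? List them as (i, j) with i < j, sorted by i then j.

α = atan 0.45 = 24.23°;  2α = 48.46°
n_0 = (-0.1455, -0.9894)
n_1 = (+0.7151, -0.6990)
n_2 = (+0.8742, +0.4856)
n_3 = (+0.3668, +0.9303)
n_4 = (-0.7654, +0.6435)
n_5 = (-0.6790, -0.7342)
  (0,1): δ = 125.98°  ·
  (0,2): δ = 52.58°  ·
  (0,3): δ = 13.15°  ✓
  (0,4): δ = 58.31°  ·
  (0,5): δ = 145.60°  ·
  (1,2): δ = 106.60°  ·
  (1,3): δ = 67.17°  ·
  (1,4): δ = 4.29°  ✓
  (1,5): δ = 91.58°  ·
  (2,3): δ = 140.57°  ·
  (2,4): δ = 69.11°  ·
  (2,5): δ = 18.18°  ✓
  (3,4): δ = 108.54°  ·
  (3,5): δ = 21.25°  ✓
  (4,5): δ = 92.71°  ·
antipodal pairs: 4

count = 4; pairs: (0,3), (1,4), (2,5), (3,5)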